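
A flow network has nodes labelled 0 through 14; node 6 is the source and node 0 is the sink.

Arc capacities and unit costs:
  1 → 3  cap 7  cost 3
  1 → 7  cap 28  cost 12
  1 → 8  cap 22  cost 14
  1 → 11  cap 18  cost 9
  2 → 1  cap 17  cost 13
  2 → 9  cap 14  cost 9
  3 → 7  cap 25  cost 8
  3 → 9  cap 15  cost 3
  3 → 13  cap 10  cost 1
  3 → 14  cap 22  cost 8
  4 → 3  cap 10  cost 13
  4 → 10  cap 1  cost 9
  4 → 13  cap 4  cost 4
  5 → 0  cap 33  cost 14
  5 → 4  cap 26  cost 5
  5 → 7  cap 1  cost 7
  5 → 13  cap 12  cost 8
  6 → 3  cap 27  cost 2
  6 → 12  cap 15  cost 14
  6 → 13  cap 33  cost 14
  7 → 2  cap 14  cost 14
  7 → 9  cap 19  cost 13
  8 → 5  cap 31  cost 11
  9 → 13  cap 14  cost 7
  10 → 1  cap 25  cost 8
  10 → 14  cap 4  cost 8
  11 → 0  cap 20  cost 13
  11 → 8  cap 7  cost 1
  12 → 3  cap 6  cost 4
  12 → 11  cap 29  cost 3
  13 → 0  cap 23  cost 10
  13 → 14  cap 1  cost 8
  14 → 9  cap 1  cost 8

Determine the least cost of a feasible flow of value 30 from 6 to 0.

shortest-cost path #1: 6→3→13→0 push 10 @ unit cost 13 (adds 130)
shortest-cost path #2: 6→3→9→13→0 push 13 @ unit cost 22 (adds 286)
shortest-cost path #3: 6→12→11→0 push 7 @ unit cost 30 (adds 210)
total cost = 626

Minimum cost for 30 units: 626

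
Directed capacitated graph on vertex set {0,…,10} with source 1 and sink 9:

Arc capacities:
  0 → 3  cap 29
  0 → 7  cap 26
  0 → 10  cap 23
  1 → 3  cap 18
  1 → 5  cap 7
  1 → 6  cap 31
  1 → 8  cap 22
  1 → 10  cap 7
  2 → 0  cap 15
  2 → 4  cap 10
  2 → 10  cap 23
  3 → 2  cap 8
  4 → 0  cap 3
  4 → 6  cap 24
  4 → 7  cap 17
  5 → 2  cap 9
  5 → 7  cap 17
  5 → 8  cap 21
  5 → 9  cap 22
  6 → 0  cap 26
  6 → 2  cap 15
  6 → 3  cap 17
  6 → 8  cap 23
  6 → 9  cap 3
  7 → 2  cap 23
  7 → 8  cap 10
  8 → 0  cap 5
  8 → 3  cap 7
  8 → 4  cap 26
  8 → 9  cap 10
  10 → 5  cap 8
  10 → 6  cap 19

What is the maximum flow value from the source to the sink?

augment #1: 1→5→9 bottleneck 7, total now 7
augment #2: 1→6→9 bottleneck 3, total now 10
augment #3: 1→8→9 bottleneck 10, total now 20
augment #4: 1→10→5→9 bottleneck 7, total now 27
augment #5: 1→3→2→10→5→9 bottleneck 1, total now 28

Maximum flow value: 28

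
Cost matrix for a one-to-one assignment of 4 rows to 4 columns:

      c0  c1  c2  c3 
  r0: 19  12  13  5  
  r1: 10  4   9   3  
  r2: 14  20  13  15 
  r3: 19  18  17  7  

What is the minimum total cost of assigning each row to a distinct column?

Minimum assignment cost: 38

optimal assignment: row0→col2 (cost 13), row1→col1 (cost 4), row2→col0 (cost 14), row3→col3 (cost 7)
total = 13 + 4 + 14 + 7 = 38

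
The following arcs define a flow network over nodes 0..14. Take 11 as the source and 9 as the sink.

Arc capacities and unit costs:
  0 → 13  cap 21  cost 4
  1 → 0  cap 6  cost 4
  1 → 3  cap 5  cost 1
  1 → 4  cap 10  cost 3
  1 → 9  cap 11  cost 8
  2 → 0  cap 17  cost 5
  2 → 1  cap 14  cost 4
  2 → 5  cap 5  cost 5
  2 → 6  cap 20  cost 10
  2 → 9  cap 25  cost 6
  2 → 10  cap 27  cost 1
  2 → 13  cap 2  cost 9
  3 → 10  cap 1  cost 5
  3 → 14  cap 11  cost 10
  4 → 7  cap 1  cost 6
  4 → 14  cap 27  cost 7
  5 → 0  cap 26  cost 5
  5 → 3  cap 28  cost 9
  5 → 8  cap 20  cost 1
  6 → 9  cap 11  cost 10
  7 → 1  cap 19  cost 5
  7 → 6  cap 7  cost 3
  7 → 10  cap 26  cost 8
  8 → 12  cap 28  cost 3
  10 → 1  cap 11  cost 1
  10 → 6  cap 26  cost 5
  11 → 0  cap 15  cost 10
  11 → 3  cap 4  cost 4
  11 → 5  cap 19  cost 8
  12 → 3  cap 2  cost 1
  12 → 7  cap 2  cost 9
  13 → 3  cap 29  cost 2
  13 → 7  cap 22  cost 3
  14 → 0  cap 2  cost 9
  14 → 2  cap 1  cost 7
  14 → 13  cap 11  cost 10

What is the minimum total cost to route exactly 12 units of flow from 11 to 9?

shortest-cost path #1: 11→3→10→1→9 push 1 @ unit cost 18 (adds 18)
shortest-cost path #2: 11→3→14→2→9 push 1 @ unit cost 27 (adds 27)
shortest-cost path #3: 11→0→13→7→1→9 push 10 @ unit cost 30 (adds 300)
total cost = 345

Minimum cost for 12 units: 345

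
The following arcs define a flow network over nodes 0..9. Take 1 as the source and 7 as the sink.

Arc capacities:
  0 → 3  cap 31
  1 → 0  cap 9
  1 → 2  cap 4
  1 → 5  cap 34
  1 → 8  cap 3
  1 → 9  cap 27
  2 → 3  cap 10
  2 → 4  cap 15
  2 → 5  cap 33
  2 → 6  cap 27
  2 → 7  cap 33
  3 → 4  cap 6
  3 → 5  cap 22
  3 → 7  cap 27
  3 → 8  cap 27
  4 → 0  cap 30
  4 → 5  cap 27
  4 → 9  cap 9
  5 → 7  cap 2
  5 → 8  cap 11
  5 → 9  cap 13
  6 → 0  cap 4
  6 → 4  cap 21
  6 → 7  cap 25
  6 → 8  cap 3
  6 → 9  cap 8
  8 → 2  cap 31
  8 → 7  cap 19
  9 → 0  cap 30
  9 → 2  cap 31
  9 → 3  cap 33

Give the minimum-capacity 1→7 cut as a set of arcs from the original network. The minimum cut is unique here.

augment #1: 1→2→7 push 4
augment #2: 1→5→7 push 2
augment #3: 1→8→7 push 3
augment #4: 1→0→3→7 push 9
augment #5: 1→5→8→7 push 11
augment #6: 1→9→2→7 push 27
augment #7: 1→5→9→2→7 push 2
augment #8: 1→5→9→3→7 push 11
max flow = 69; residual-reachable set from 1 gives S-side
cut edges (S→T): {(1,0), (1,2), (1,8), (1,9), (5,7), (5,8), (5,9)} total cap 69

Min-cut arcs: {(1,0), (1,2), (1,8), (1,9), (5,7), (5,8), (5,9)} (total capacity 69)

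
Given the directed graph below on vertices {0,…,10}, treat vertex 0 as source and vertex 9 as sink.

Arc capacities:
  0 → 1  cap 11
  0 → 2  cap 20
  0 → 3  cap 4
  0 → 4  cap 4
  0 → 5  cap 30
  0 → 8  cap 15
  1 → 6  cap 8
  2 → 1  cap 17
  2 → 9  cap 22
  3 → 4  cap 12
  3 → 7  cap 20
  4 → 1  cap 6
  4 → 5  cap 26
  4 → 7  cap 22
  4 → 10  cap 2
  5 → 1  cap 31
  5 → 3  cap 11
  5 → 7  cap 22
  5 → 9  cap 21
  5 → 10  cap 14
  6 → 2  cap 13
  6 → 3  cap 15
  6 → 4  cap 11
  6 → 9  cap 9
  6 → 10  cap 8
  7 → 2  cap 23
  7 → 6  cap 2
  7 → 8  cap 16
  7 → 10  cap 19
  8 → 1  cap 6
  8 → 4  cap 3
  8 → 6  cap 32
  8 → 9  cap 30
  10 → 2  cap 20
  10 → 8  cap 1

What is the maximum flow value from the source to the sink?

Maximum flow value: 81

augment #1: 0→2→9 bottleneck 20, total now 20
augment #2: 0→5→9 bottleneck 21, total now 41
augment #3: 0→8→9 bottleneck 15, total now 56
augment #4: 0→1→6→9 bottleneck 8, total now 64
augment #5: 0→3→7→2→9 bottleneck 2, total now 66
augment #6: 0→3→7→6→9 bottleneck 1, total now 67
augment #7: 0→3→7→8→9 bottleneck 1, total now 68
augment #8: 0→4→7→8→9 bottleneck 4, total now 72
augment #9: 0→5→7→8→9 bottleneck 9, total now 81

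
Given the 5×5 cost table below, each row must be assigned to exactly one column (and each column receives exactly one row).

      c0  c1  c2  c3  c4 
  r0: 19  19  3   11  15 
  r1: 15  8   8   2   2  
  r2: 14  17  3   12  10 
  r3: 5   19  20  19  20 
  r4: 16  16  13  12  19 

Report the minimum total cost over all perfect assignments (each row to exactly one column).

Minimum assignment cost: 36

optimal assignment: row0→col2 (cost 3), row1→col3 (cost 2), row2→col4 (cost 10), row3→col0 (cost 5), row4→col1 (cost 16)
total = 3 + 2 + 10 + 5 + 16 = 36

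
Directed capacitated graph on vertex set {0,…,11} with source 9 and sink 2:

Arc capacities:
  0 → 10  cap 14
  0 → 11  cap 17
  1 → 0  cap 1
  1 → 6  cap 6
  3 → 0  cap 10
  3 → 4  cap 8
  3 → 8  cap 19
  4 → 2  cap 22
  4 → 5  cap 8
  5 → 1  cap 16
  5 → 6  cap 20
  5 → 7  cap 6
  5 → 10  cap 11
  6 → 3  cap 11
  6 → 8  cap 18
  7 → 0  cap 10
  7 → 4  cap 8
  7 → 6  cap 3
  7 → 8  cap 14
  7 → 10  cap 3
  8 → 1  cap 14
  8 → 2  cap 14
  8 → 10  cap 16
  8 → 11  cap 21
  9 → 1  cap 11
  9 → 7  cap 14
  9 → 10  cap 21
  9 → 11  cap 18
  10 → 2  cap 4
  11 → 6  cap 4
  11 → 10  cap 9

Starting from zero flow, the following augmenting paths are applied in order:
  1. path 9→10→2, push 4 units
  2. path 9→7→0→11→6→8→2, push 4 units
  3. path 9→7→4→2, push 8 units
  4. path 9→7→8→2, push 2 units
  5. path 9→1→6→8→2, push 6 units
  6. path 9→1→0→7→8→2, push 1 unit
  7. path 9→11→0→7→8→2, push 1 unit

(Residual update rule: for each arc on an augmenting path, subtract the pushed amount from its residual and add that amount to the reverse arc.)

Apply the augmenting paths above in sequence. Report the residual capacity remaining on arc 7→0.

Residual capacity of (7,0): 8

after path 1 (9→10→2, push 4): res(7,0)=10
after path 2 (9→7→0→11→6→8→2, push 4): res(7,0)=6
after path 3 (9→7→4→2, push 8): res(7,0)=6
after path 4 (9→7→8→2, push 2): res(7,0)=6
after path 5 (9→1→6→8→2, push 6): res(7,0)=6
after path 6 (9→1→0→7→8→2, push 1): res(7,0)=7
after path 7 (9→11→0→7→8→2, push 1): res(7,0)=8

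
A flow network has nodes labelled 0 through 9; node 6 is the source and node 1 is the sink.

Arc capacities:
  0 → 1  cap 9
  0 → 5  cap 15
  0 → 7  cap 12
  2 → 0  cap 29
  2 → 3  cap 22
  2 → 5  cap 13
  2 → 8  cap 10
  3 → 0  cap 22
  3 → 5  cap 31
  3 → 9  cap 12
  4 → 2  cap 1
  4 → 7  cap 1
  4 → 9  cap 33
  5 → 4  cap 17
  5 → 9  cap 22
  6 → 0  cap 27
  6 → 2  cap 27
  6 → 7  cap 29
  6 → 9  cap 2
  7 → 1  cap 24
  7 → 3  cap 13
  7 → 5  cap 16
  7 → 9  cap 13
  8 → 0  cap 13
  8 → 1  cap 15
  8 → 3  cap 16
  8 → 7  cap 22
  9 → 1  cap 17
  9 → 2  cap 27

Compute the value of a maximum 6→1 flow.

Maximum flow value: 60

augment #1: 6→0→1 bottleneck 9, total now 9
augment #2: 6→7→1 bottleneck 24, total now 33
augment #3: 6→9→1 bottleneck 2, total now 35
augment #4: 6→2→8→1 bottleneck 10, total now 45
augment #5: 6→7→9→1 bottleneck 5, total now 50
augment #6: 6→0→5→9→1 bottleneck 10, total now 60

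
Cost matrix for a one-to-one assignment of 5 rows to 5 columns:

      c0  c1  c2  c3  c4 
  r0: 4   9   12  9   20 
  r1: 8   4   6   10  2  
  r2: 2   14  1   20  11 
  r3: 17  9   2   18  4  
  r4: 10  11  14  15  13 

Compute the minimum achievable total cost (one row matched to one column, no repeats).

optimal assignment: row0→col3 (cost 9), row1→col4 (cost 2), row2→col0 (cost 2), row3→col2 (cost 2), row4→col1 (cost 11)
total = 9 + 2 + 2 + 2 + 11 = 26

Minimum assignment cost: 26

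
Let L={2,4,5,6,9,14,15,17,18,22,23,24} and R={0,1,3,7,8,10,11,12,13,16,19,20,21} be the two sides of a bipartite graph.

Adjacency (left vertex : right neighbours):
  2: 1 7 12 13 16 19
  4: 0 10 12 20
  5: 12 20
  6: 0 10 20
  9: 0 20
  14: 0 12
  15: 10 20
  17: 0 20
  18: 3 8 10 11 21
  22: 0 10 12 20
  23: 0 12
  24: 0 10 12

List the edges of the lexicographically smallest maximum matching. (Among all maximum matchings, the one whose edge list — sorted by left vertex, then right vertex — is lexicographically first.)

|M| = 6 (so the lex-smallest maximum matching has 6 edges)
process left vertices in ascending order; for each, take the smallest-labelled available neighbour that still permits 6 edges overall, or leave it unmatched if none does
lex-smallest matching: {2-1, 4-0, 5-12, 6-10, 9-20, 18-3}

Lex-smallest maximum matching: {(2,1), (4,0), (5,12), (6,10), (9,20), (18,3)}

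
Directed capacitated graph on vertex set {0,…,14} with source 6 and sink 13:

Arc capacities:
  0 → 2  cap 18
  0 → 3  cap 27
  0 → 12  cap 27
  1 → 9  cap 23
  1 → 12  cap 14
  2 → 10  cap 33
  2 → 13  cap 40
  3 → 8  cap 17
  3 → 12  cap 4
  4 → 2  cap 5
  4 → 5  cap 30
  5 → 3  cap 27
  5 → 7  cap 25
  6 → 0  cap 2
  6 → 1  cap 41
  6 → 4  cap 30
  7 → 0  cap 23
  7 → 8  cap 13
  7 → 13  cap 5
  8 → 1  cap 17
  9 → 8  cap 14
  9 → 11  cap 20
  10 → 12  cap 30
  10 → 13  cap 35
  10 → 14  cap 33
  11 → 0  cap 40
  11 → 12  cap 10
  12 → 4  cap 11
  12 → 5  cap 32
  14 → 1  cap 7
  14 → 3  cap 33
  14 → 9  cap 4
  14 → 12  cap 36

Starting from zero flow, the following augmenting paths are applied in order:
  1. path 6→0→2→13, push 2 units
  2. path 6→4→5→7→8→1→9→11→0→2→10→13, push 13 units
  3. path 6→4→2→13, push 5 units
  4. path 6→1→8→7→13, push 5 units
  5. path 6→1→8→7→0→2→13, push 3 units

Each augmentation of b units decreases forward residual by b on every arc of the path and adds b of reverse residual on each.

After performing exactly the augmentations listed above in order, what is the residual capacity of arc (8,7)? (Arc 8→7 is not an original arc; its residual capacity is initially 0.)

Residual capacity of (8,7): 5

after path 1 (6→0→2→13, push 2): res(8,7)=0
after path 2 (6→4→5→7→8→1→9→11→0→2→10→13, push 13): res(8,7)=13
after path 3 (6→4→2→13, push 5): res(8,7)=13
after path 4 (6→1→8→7→13, push 5): res(8,7)=8
after path 5 (6→1→8→7→0→2→13, push 3): res(8,7)=5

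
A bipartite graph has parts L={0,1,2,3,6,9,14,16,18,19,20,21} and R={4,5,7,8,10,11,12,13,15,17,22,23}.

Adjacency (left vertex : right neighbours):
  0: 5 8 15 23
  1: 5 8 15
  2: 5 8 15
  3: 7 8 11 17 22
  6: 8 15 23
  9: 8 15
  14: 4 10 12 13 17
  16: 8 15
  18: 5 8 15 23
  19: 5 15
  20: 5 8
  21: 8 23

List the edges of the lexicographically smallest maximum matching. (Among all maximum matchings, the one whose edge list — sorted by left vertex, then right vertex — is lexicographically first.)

|M| = 6 (so the lex-smallest maximum matching has 6 edges)
process left vertices in ascending order; for each, take the smallest-labelled available neighbour that still permits 6 edges overall, or leave it unmatched if none does
lex-smallest matching: {0-5, 1-8, 2-15, 3-7, 6-23, 14-4}

Lex-smallest maximum matching: {(0,5), (1,8), (2,15), (3,7), (6,23), (14,4)}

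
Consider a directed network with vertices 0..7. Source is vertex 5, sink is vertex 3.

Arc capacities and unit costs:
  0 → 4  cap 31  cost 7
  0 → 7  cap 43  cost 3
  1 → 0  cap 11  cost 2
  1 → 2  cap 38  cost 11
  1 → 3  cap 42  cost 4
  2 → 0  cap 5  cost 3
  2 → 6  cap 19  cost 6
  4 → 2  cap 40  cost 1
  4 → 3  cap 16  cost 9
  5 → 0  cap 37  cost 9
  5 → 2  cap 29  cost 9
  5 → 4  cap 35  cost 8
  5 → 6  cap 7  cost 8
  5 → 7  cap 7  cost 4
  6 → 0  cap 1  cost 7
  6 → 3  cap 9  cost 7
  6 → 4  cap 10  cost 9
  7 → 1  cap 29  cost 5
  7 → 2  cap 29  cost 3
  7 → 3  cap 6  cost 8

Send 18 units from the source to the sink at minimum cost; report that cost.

Minimum cost for 18 units: 258

shortest-cost path #1: 5→7→3 push 6 @ unit cost 12 (adds 72)
shortest-cost path #2: 5→7→1→3 push 1 @ unit cost 13 (adds 13)
shortest-cost path #3: 5→6→3 push 7 @ unit cost 15 (adds 105)
shortest-cost path #4: 5→4→3 push 4 @ unit cost 17 (adds 68)
total cost = 258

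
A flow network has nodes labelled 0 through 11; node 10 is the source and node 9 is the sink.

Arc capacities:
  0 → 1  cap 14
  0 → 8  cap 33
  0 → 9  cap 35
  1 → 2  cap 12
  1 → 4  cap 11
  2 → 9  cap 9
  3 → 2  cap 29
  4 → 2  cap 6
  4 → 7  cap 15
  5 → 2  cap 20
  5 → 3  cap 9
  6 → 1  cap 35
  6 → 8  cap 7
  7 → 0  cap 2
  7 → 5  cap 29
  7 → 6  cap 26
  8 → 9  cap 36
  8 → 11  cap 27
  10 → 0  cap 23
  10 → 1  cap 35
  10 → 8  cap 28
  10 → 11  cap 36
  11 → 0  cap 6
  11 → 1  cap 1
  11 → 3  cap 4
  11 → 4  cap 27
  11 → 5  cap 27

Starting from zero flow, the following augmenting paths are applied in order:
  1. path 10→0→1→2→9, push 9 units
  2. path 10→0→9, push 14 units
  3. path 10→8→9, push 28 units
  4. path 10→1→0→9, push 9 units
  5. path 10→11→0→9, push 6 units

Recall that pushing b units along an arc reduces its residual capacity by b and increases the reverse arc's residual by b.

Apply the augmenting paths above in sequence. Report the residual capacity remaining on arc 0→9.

after path 1 (10→0→1→2→9, push 9): res(0,9)=35
after path 2 (10→0→9, push 14): res(0,9)=21
after path 3 (10→8→9, push 28): res(0,9)=21
after path 4 (10→1→0→9, push 9): res(0,9)=12
after path 5 (10→11→0→9, push 6): res(0,9)=6

Residual capacity of (0,9): 6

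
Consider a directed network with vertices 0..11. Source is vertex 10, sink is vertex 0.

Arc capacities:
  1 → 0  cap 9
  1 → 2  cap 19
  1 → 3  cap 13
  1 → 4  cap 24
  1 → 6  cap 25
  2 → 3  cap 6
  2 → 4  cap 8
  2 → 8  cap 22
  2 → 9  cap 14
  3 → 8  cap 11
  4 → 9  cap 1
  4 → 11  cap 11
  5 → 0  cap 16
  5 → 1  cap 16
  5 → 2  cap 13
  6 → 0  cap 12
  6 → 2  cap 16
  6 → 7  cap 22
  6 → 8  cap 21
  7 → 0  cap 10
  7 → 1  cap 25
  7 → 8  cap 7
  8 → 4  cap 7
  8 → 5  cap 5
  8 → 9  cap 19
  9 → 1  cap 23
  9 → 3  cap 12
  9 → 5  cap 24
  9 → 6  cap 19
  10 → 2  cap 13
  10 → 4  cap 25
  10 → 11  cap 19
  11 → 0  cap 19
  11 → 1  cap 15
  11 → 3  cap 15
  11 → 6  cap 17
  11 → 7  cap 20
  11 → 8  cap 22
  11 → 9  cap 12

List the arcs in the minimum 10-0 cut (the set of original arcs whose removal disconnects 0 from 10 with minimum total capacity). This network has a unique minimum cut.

Min-cut arcs: {(4,9), (4,11), (10,2), (10,11)} (total capacity 44)

augment #1: 10→11→0 push 19
augment #2: 10→2→8→5→0 push 5
augment #3: 10→2→9→1→0 push 8
augment #4: 10→4→9→1→0 push 1
augment #5: 10→4→11→6→0 push 11
max flow = 44; residual-reachable set from 10 gives S-side
cut edges (S→T): {(4,9), (4,11), (10,2), (10,11)} total cap 44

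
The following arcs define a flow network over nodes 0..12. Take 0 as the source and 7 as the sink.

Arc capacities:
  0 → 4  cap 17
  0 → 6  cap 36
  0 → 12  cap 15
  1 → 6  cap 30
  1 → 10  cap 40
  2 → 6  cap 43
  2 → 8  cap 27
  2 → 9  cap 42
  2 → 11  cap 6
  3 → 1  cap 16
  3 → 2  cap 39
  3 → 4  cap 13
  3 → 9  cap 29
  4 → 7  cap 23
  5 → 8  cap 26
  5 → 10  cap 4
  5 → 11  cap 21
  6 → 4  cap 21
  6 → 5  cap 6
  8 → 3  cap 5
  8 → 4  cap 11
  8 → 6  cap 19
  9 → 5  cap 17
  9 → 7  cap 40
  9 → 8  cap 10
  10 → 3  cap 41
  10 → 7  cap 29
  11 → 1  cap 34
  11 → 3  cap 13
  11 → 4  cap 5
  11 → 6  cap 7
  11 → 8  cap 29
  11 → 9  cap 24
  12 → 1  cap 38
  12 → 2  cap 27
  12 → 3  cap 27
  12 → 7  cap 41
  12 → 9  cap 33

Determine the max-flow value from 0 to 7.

augment #1: 0→4→7 bottleneck 17, total now 17
augment #2: 0→12→7 bottleneck 15, total now 32
augment #3: 0→6→4→7 bottleneck 6, total now 38
augment #4: 0→6→5→10→7 bottleneck 4, total now 42
augment #5: 0→6→5→11→9→7 bottleneck 2, total now 44

Maximum flow value: 44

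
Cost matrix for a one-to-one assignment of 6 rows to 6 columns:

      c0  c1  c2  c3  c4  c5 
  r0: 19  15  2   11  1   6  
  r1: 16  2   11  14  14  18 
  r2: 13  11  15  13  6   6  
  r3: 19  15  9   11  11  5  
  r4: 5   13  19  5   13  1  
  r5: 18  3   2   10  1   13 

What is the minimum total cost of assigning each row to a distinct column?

Minimum assignment cost: 27

one of 2 optimal assignments: row0→col2 (cost 2), row1→col1 (cost 2), row2→col5 (cost 6), row3→col3 (cost 11), row4→col0 (cost 5), row5→col4 (cost 1)
total = 2 + 2 + 6 + 11 + 5 + 1 = 27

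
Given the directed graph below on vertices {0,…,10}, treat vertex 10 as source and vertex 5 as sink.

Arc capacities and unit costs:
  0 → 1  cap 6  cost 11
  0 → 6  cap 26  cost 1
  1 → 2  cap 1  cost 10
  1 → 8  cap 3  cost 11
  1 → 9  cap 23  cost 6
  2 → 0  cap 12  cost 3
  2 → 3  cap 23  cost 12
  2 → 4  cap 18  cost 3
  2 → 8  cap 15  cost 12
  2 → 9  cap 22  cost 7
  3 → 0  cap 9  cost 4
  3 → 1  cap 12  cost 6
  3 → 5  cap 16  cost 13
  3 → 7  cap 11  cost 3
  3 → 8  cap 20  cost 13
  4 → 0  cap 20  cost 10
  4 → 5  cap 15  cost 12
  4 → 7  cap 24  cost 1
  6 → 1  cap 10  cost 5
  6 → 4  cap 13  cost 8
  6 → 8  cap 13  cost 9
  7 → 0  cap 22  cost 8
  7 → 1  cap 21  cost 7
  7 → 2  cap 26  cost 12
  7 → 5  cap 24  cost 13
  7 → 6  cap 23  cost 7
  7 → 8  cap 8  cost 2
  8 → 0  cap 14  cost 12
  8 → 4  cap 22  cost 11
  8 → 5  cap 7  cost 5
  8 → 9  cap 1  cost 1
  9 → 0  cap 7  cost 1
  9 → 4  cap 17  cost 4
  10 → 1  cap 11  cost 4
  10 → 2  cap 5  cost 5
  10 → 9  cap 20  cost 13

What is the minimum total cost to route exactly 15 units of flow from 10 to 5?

shortest-cost path #1: 10→2→4→7→8→5 push 5 @ unit cost 16 (adds 80)
shortest-cost path #2: 10→1→8→5 push 2 @ unit cost 20 (adds 40)
shortest-cost path #3: 10→1→8→7→4→5 push 1 @ unit cost 24 (adds 24)
shortest-cost path #4: 10→1→9→4→5 push 7 @ unit cost 26 (adds 182)
total cost = 326

Minimum cost for 15 units: 326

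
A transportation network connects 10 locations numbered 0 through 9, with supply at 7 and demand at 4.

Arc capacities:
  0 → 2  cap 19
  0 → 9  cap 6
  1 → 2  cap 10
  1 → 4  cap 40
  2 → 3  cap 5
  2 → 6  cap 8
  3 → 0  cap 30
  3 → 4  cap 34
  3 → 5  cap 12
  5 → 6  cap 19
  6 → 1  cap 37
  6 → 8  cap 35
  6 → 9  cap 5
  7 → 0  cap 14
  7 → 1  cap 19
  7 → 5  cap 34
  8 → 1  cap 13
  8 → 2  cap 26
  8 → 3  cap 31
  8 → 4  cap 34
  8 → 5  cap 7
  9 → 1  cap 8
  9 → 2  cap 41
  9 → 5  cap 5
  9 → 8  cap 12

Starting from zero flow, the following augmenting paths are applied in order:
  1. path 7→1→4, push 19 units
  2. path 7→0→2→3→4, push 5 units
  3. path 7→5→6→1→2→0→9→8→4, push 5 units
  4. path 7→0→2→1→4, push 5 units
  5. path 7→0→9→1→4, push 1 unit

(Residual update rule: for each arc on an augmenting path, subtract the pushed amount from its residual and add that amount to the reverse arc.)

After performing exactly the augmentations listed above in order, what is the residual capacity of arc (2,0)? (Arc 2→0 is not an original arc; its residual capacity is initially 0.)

after path 1 (7→1→4, push 19): res(2,0)=0
after path 2 (7→0→2→3→4, push 5): res(2,0)=5
after path 3 (7→5→6→1→2→0→9→8→4, push 5): res(2,0)=0
after path 4 (7→0→2→1→4, push 5): res(2,0)=5
after path 5 (7→0→9→1→4, push 1): res(2,0)=5

Residual capacity of (2,0): 5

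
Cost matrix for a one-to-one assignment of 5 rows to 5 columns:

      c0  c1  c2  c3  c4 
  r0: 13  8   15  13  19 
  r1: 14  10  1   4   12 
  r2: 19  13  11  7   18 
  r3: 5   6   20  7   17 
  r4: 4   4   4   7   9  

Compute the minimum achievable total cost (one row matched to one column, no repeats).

Minimum assignment cost: 30

optimal assignment: row0→col1 (cost 8), row1→col2 (cost 1), row2→col3 (cost 7), row3→col0 (cost 5), row4→col4 (cost 9)
total = 8 + 1 + 7 + 5 + 9 = 30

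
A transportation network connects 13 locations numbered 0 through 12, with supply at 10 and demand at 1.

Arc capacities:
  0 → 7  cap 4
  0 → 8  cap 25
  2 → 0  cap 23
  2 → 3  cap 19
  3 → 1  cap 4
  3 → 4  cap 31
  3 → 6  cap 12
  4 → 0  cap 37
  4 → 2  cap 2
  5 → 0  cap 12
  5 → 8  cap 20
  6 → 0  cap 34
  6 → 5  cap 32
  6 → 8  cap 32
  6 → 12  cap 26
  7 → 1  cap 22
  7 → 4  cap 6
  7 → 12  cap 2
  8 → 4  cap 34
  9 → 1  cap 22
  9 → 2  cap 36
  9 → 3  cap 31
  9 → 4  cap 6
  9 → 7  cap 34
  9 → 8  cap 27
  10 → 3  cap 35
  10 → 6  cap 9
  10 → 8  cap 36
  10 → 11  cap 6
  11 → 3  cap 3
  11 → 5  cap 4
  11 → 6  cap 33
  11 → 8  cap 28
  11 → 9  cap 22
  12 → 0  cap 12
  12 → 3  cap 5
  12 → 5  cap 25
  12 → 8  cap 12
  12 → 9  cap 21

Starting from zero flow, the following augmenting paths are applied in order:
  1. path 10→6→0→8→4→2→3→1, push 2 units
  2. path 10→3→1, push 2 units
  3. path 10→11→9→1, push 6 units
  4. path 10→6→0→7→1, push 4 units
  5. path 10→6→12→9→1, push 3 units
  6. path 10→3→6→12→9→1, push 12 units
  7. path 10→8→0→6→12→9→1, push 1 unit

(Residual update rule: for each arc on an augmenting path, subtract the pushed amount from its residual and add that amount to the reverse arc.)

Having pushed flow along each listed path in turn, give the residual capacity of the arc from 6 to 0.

Residual capacity of (6,0): 29

after path 1 (10→6→0→8→4→2→3→1, push 2): res(6,0)=32
after path 2 (10→3→1, push 2): res(6,0)=32
after path 3 (10→11→9→1, push 6): res(6,0)=32
after path 4 (10→6→0→7→1, push 4): res(6,0)=28
after path 5 (10→6→12→9→1, push 3): res(6,0)=28
after path 6 (10→3→6→12→9→1, push 12): res(6,0)=28
after path 7 (10→8→0→6→12→9→1, push 1): res(6,0)=29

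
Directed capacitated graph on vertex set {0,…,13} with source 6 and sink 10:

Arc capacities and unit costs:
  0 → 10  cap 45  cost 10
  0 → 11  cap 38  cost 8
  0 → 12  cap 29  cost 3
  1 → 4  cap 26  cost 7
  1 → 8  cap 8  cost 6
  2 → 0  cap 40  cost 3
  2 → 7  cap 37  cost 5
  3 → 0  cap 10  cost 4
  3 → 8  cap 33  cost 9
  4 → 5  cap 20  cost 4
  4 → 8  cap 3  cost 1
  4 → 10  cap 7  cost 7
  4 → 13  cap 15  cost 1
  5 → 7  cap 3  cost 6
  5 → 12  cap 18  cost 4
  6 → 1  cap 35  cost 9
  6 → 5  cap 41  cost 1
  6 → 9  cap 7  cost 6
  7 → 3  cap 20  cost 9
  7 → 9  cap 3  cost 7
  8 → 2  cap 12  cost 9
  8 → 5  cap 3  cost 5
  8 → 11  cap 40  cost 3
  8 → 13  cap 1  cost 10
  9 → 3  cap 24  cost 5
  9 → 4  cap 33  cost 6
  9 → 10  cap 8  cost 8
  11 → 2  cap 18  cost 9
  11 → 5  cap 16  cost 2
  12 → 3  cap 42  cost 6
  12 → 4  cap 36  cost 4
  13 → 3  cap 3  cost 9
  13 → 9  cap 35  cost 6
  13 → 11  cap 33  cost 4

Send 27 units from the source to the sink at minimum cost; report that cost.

shortest-cost path #1: 6→9→10 push 7 @ unit cost 14 (adds 98)
shortest-cost path #2: 6→5→12→4→10 push 7 @ unit cost 16 (adds 112)
shortest-cost path #3: 6→5→7→9→10 push 1 @ unit cost 22 (adds 22)
shortest-cost path #4: 6→5→12→3→0→10 push 10 @ unit cost 25 (adds 250)
shortest-cost path #5: 6→5→12→4→8→2→0→10 push 1 @ unit cost 32 (adds 32)
shortest-cost path #6: 6→1→8→2→0→10 push 1 @ unit cost 37 (adds 37)
total cost = 551

Minimum cost for 27 units: 551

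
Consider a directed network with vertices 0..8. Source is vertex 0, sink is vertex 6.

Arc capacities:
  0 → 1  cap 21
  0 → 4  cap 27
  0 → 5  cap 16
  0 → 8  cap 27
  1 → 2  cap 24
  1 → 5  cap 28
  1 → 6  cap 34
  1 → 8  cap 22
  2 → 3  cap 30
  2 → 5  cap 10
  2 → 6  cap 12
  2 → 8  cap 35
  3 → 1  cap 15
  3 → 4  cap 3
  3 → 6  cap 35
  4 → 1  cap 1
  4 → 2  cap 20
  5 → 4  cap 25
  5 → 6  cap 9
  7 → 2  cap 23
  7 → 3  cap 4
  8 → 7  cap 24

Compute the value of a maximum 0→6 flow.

augment #1: 0→1→6 bottleneck 21, total now 21
augment #2: 0→5→6 bottleneck 9, total now 30
augment #3: 0→4→1→6 bottleneck 1, total now 31
augment #4: 0→4→2→6 bottleneck 12, total now 43
augment #5: 0→4→2→3→6 bottleneck 8, total now 51
augment #6: 0→8→7→3→6 bottleneck 4, total now 55
augment #7: 0→8→7→2→3→6 bottleneck 20, total now 75

Maximum flow value: 75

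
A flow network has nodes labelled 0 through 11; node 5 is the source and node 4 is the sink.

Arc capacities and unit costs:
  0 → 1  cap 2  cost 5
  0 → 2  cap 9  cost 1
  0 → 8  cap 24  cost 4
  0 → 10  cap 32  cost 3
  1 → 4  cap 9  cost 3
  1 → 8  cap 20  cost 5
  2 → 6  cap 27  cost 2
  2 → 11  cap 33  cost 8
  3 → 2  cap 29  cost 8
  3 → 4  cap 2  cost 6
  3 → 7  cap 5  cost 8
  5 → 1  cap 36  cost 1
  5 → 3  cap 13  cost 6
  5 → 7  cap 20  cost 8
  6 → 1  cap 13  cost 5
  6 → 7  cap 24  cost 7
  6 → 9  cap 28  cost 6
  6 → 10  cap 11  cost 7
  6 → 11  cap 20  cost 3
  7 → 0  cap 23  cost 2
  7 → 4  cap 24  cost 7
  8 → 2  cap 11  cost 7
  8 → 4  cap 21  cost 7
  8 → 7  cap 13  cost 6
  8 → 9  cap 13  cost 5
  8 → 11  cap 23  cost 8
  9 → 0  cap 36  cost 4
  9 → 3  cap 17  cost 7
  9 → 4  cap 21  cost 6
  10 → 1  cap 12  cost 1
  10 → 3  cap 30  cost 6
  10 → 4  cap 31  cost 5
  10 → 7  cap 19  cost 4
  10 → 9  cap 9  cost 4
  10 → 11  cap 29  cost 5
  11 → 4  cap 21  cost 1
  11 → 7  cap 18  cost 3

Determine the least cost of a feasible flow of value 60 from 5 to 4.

Minimum cost for 60 units: 800

shortest-cost path #1: 5→1→4 push 9 @ unit cost 4 (adds 36)
shortest-cost path #2: 5→3→4 push 2 @ unit cost 12 (adds 24)
shortest-cost path #3: 5→1→8→4 push 20 @ unit cost 13 (adds 260)
shortest-cost path #4: 5→7→4 push 20 @ unit cost 15 (adds 300)
shortest-cost path #5: 5→3→2→6→11→4 push 9 @ unit cost 20 (adds 180)
total cost = 800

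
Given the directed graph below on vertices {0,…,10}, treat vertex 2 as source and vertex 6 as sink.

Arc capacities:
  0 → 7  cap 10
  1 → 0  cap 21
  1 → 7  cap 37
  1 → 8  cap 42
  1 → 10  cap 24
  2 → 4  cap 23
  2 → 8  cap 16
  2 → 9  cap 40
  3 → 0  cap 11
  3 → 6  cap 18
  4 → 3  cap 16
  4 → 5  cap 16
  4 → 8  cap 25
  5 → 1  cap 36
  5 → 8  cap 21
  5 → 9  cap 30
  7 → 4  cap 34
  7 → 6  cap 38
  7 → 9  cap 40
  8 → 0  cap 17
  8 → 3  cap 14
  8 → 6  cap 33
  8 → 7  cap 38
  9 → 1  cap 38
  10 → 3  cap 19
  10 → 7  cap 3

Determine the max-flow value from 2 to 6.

augment #1: 2→8→6 bottleneck 16, total now 16
augment #2: 2→4→3→6 bottleneck 16, total now 32
augment #3: 2→4→8→6 bottleneck 7, total now 39
augment #4: 2→9→1→7→6 bottleneck 37, total now 76
augment #5: 2→9→1→8→6 bottleneck 1, total now 77

Maximum flow value: 77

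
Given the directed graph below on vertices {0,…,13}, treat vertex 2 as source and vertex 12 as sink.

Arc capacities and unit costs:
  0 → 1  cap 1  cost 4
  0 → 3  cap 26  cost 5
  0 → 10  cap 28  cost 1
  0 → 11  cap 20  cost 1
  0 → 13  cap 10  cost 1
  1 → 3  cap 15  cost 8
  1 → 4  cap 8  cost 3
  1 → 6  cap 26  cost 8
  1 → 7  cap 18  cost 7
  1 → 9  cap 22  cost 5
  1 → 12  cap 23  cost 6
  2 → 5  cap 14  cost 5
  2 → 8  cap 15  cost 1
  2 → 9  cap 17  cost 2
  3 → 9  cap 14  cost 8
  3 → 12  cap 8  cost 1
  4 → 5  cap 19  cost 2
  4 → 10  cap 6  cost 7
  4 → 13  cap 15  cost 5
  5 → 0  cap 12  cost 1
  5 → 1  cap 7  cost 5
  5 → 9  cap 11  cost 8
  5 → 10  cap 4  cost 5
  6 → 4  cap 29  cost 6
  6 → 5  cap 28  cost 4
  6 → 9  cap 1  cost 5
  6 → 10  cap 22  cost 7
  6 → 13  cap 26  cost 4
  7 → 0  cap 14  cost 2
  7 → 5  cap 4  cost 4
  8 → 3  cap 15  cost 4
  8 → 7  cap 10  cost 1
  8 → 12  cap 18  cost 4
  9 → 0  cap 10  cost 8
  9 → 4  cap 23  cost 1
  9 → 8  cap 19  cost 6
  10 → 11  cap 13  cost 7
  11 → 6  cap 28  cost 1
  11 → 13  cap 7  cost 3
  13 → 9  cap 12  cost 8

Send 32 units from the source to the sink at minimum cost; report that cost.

shortest-cost path #1: 2→8→12 push 15 @ unit cost 5 (adds 75)
shortest-cost path #2: 2→5→0→3→12 push 8 @ unit cost 12 (adds 96)
shortest-cost path #3: 2→9→8→12 push 3 @ unit cost 12 (adds 36)
shortest-cost path #4: 2→5→1→12 push 6 @ unit cost 16 (adds 96)
total cost = 303

Minimum cost for 32 units: 303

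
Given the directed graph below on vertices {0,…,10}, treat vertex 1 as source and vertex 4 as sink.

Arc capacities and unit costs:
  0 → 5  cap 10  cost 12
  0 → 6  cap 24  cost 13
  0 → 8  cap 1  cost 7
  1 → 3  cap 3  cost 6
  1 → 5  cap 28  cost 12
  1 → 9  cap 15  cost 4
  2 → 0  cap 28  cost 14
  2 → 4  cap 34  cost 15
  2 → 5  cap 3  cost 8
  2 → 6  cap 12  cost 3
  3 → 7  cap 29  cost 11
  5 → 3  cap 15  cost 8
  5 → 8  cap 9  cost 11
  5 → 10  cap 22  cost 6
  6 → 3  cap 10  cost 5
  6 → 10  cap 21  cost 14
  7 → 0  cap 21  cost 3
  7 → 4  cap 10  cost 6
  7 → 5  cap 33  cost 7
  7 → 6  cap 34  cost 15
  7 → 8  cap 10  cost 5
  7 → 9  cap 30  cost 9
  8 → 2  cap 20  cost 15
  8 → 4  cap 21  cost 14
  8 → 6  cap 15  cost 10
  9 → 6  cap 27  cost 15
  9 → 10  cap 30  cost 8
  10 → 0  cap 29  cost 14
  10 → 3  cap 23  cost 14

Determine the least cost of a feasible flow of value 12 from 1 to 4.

Minimum cost for 12 units: 402

shortest-cost path #1: 1→3→7→4 push 3 @ unit cost 23 (adds 69)
shortest-cost path #2: 1→5→8→4 push 9 @ unit cost 37 (adds 333)
total cost = 402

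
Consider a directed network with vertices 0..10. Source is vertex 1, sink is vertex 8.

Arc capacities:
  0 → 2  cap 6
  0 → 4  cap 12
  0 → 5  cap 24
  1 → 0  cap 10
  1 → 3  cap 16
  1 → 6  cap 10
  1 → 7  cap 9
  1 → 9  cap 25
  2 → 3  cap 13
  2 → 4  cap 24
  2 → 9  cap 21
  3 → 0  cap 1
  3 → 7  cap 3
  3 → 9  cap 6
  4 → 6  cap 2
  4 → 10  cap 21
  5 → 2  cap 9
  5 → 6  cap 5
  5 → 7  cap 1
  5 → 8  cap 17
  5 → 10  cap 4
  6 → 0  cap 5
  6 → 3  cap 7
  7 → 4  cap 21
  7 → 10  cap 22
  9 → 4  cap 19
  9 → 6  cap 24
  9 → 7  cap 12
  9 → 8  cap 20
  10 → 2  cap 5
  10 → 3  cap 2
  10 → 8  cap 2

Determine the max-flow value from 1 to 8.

Maximum flow value: 38

augment #1: 1→9→8 bottleneck 20, total now 20
augment #2: 1→0→5→8 bottleneck 10, total now 30
augment #3: 1→7→10→8 bottleneck 2, total now 32
augment #4: 1→3→0→5→8 bottleneck 1, total now 33
augment #5: 1→6→0→5→8 bottleneck 5, total now 38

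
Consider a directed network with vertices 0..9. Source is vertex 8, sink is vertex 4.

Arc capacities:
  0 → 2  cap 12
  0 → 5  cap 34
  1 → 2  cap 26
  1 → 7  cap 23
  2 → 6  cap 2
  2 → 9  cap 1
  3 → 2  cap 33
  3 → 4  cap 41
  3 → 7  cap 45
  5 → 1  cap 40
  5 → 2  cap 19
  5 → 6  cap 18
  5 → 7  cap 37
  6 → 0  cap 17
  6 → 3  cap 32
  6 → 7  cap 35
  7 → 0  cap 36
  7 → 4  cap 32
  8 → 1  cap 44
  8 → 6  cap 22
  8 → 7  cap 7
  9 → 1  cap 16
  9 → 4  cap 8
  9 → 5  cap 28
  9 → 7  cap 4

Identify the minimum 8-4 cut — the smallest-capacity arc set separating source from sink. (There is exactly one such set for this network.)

Min-cut arcs: {(1,7), (2,6), (2,9), (8,6), (8,7)} (total capacity 55)

augment #1: 8→7→4 push 7
augment #2: 8→1→7→4 push 23
augment #3: 8→6→3→4 push 22
augment #4: 8→1→2→9→4 push 1
augment #5: 8→1→2→6→3→4 push 2
max flow = 55; residual-reachable set from 8 gives S-side
cut edges (S→T): {(1,7), (2,6), (2,9), (8,6), (8,7)} total cap 55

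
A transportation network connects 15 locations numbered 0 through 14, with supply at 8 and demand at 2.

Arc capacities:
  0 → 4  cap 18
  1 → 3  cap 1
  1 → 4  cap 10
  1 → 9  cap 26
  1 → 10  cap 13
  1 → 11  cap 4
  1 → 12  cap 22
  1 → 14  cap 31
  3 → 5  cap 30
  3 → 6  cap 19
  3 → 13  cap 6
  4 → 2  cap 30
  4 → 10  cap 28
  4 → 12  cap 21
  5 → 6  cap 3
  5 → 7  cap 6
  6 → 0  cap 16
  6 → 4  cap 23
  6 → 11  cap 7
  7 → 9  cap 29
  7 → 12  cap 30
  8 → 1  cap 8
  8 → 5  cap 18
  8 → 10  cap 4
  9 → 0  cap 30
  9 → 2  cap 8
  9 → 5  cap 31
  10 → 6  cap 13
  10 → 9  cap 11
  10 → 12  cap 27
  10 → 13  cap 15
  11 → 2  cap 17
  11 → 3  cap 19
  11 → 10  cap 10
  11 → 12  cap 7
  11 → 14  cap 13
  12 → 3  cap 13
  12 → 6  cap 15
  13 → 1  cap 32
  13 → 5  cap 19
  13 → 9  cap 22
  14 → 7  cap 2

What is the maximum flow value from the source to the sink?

augment #1: 8→1→4→2 bottleneck 8, total now 8
augment #2: 8→10→9→2 bottleneck 4, total now 12
augment #3: 8→5→6→4→2 bottleneck 3, total now 15
augment #4: 8→5→7→9→2 bottleneck 4, total now 19
augment #5: 8→5→7→9→0→4→2 bottleneck 2, total now 21

Maximum flow value: 21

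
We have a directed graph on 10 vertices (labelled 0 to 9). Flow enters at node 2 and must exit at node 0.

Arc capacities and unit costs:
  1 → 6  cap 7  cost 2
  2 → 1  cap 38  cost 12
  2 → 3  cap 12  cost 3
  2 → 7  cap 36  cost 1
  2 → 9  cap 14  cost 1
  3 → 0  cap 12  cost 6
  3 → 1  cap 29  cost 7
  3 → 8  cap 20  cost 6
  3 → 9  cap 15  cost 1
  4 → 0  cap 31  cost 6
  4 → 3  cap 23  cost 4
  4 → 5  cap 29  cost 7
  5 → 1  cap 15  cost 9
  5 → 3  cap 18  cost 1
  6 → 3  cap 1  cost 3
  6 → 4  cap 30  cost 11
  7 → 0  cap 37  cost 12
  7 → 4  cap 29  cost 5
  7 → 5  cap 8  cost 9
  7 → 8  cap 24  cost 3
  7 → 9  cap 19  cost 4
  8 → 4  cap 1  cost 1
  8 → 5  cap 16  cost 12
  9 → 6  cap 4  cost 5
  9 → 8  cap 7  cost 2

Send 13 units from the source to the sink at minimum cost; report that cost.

shortest-cost path #1: 2→3→0 push 12 @ unit cost 9 (adds 108)
shortest-cost path #2: 2→9→8→4→0 push 1 @ unit cost 10 (adds 10)
total cost = 118

Minimum cost for 13 units: 118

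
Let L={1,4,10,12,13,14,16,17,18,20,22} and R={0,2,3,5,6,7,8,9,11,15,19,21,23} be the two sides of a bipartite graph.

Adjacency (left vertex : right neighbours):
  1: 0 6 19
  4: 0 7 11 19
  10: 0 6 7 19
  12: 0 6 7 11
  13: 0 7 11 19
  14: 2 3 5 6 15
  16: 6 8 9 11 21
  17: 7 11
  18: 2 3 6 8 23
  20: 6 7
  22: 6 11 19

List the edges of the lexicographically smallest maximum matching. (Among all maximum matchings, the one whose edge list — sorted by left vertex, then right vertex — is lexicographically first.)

|M| = 8 (so the lex-smallest maximum matching has 8 edges)
process left vertices in ascending order; for each, take the smallest-labelled available neighbour that still permits 8 edges overall, or leave it unmatched if none does
lex-smallest matching: {1-0, 4-7, 10-6, 12-11, 13-19, 14-2, 16-8, 18-3}

Lex-smallest maximum matching: {(1,0), (4,7), (10,6), (12,11), (13,19), (14,2), (16,8), (18,3)}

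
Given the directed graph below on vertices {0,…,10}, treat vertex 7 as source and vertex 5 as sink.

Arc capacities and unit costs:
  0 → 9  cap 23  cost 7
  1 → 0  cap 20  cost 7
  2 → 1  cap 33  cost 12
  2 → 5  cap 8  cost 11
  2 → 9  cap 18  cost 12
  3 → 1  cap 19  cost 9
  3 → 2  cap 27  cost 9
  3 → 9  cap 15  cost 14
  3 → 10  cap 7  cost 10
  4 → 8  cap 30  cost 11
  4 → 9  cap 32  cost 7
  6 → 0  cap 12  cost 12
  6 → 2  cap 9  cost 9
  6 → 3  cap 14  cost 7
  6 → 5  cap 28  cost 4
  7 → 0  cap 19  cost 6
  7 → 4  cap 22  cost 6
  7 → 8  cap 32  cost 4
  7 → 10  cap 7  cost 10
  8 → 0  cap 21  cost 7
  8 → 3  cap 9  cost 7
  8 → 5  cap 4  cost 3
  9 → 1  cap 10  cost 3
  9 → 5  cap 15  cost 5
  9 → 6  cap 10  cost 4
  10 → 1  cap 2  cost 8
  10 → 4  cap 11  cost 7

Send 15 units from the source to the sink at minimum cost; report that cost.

Minimum cost for 15 units: 226

shortest-cost path #1: 7→8→5 push 4 @ unit cost 7 (adds 28)
shortest-cost path #2: 7→0→9→5 push 11 @ unit cost 18 (adds 198)
total cost = 226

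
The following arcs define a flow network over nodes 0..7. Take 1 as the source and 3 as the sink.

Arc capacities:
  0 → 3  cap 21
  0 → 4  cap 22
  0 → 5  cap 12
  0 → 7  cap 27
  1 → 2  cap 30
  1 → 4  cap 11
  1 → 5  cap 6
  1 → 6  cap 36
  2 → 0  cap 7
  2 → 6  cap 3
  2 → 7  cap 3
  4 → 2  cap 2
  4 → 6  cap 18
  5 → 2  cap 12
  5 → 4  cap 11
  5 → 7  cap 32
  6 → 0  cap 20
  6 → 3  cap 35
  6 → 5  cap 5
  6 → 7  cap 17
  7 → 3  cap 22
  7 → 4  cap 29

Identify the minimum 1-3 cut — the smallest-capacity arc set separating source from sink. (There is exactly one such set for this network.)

augment #1: 1→6→3 push 35
augment #2: 1→2→0→3 push 7
augment #3: 1→2→7→3 push 3
augment #4: 1→5→7→3 push 6
augment #5: 1→6→0→3 push 1
augment #6: 1→2→6→0→3 push 3
augment #7: 1→4→6→0→3 push 10
augment #8: 1→4→6→7→3 push 1
max flow = 66; residual-reachable set from 1 gives S-side
cut edges (S→T): {(1,4), (1,5), (1,6), (2,0), (2,6), (2,7)} total cap 66

Min-cut arcs: {(1,4), (1,5), (1,6), (2,0), (2,6), (2,7)} (total capacity 66)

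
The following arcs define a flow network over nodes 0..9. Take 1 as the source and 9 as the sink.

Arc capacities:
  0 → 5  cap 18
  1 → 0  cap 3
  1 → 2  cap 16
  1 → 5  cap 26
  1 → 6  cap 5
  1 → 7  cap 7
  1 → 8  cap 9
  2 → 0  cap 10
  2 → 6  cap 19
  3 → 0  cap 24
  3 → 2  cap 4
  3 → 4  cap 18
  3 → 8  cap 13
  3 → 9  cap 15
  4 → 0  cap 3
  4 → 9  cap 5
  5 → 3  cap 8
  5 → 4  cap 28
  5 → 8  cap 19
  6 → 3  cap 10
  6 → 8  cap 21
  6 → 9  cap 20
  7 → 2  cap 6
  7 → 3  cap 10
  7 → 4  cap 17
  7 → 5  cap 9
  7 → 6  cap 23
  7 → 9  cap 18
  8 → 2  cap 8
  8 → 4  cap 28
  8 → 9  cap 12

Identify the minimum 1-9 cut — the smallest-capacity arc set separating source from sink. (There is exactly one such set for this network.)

Min-cut arcs: {(1,6), (1,7), (2,6), (4,9), (5,3), (8,9)} (total capacity 56)

augment #1: 1→6→9 push 5
augment #2: 1→7→9 push 7
augment #3: 1→8→9 push 9
augment #4: 1→2→6→9 push 15
augment #5: 1→5→3→9 push 8
augment #6: 1→5→4→9 push 5
augment #7: 1→5→8→9 push 3
augment #8: 1→2→6→3→9 push 1
augment #9: 1→5→8→2→6→3→9 push 3
max flow = 56; residual-reachable set from 1 gives S-side
cut edges (S→T): {(1,6), (1,7), (2,6), (4,9), (5,3), (8,9)} total cap 56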